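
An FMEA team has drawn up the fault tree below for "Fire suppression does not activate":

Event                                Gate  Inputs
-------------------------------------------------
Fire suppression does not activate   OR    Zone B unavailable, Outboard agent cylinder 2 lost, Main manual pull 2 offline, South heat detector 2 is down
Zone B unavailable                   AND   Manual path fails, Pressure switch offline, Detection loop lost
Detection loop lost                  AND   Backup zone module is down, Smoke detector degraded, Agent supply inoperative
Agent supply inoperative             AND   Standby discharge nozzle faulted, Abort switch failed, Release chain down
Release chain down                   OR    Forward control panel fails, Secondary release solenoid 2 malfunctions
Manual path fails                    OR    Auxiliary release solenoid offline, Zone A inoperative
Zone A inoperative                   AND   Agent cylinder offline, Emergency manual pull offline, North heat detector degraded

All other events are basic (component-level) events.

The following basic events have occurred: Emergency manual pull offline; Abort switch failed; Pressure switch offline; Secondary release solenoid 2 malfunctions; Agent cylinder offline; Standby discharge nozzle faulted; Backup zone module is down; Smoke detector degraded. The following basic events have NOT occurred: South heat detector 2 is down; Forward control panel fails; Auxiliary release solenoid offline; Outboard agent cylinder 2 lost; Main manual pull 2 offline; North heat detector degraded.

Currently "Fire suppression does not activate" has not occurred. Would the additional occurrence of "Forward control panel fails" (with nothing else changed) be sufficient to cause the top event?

No

Counterfactual: set "Forward control panel fails" to occurred.
Zone A inoperative [AND]: Agent cylinder offline=occurs, Emergency manual pull offline=occurs, North heat detector degraded=not → not all inputs occur → does not occur.
Manual path fails [OR]: Auxiliary release solenoid offline=not, Zone A inoperative=not → no input occurs → does not occur.
Release chain down [OR]: Forward control panel fails=occurs, Secondary release solenoid 2 malfunctions=occurs → at least one input occurs → occurs.
Agent supply inoperative [AND]: Standby discharge nozzle faulted=occurs, Abort switch failed=occurs, Release chain down=occurs → all inputs occur → occurs.
Detection loop lost [AND]: Backup zone module is down=occurs, Smoke detector degraded=occurs, Agent supply inoperative=occurs → all inputs occur → occurs.
Zone B unavailable [AND]: Manual path fails=not, Pressure switch offline=occurs, Detection loop lost=occurs → not all inputs occur → does not occur.
Fire suppression does not activate [OR]: Zone B unavailable=not, Outboard agent cylinder 2 lost=not, Main manual pull 2 offline=not, South heat detector 2 is down=not → no input occurs → does not occur.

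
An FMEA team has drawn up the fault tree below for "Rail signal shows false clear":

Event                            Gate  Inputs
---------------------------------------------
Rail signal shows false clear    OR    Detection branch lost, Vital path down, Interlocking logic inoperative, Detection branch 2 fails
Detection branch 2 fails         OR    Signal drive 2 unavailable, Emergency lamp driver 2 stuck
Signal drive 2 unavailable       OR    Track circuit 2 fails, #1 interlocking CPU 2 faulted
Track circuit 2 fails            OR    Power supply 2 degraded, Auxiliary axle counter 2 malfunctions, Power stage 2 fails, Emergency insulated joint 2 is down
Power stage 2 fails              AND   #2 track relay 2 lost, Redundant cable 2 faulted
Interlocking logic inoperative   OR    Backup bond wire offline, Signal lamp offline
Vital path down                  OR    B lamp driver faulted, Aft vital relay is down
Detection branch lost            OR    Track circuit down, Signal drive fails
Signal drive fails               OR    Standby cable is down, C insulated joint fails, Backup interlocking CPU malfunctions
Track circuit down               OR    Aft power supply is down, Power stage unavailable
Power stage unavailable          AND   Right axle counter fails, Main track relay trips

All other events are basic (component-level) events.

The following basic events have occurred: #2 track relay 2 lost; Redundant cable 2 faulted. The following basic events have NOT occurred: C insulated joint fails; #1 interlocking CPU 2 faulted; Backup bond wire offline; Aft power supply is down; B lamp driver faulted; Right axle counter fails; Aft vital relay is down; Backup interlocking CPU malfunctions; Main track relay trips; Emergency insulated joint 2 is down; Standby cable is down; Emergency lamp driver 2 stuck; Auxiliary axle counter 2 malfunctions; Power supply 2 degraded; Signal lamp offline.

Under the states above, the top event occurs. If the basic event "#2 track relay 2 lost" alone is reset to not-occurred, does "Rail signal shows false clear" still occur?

Counterfactual: set "#2 track relay 2 lost" to not occurred.
Power stage unavailable [AND]: Right axle counter fails=not, Main track relay trips=not → not all inputs occur → does not occur.
Track circuit down [OR]: Aft power supply is down=not, Power stage unavailable=not → no input occurs → does not occur.
Signal drive fails [OR]: Standby cable is down=not, C insulated joint fails=not, Backup interlocking CPU malfunctions=not → no input occurs → does not occur.
Detection branch lost [OR]: Track circuit down=not, Signal drive fails=not → no input occurs → does not occur.
Vital path down [OR]: B lamp driver faulted=not, Aft vital relay is down=not → no input occurs → does not occur.
Interlocking logic inoperative [OR]: Backup bond wire offline=not, Signal lamp offline=not → no input occurs → does not occur.
Power stage 2 fails [AND]: #2 track relay 2 lost=not, Redundant cable 2 faulted=occurs → not all inputs occur → does not occur.
Track circuit 2 fails [OR]: Power supply 2 degraded=not, Auxiliary axle counter 2 malfunctions=not, Power stage 2 fails=not, Emergency insulated joint 2 is down=not → no input occurs → does not occur.
Signal drive 2 unavailable [OR]: Track circuit 2 fails=not, #1 interlocking CPU 2 faulted=not → no input occurs → does not occur.
Detection branch 2 fails [OR]: Signal drive 2 unavailable=not, Emergency lamp driver 2 stuck=not → no input occurs → does not occur.
Rail signal shows false clear [OR]: Detection branch lost=not, Vital path down=not, Interlocking logic inoperative=not, Detection branch 2 fails=not → no input occurs → does not occur.

No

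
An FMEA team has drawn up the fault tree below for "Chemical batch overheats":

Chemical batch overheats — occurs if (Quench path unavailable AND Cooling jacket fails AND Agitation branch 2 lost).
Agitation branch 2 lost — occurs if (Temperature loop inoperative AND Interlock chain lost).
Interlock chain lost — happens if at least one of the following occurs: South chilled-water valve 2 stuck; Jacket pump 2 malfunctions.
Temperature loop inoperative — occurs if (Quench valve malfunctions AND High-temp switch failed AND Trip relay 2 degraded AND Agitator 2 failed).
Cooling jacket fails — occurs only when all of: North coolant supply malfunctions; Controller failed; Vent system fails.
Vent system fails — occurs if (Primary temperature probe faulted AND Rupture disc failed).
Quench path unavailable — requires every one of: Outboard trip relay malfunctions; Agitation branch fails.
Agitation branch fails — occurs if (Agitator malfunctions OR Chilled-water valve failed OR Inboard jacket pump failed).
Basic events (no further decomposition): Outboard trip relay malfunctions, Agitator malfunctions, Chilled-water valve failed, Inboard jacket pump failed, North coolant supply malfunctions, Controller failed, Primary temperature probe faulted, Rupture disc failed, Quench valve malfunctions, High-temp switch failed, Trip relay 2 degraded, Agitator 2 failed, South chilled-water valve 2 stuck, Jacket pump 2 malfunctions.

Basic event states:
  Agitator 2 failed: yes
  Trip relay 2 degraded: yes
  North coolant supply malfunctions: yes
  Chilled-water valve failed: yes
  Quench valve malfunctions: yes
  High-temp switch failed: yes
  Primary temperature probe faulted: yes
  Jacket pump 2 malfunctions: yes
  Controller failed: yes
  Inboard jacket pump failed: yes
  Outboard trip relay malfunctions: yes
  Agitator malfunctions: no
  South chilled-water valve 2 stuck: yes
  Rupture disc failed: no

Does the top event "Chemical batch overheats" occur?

No

Agitation branch fails [OR]: Agitator malfunctions=not, Chilled-water valve failed=occurs, Inboard jacket pump failed=occurs → at least one input occurs → occurs.
Quench path unavailable [AND]: Outboard trip relay malfunctions=occurs, Agitation branch fails=occurs → all inputs occur → occurs.
Vent system fails [AND]: Primary temperature probe faulted=occurs, Rupture disc failed=not → not all inputs occur → does not occur.
Cooling jacket fails [AND]: North coolant supply malfunctions=occurs, Controller failed=occurs, Vent system fails=not → not all inputs occur → does not occur.
Temperature loop inoperative [AND]: Quench valve malfunctions=occurs, High-temp switch failed=occurs, Trip relay 2 degraded=occurs, Agitator 2 failed=occurs → all inputs occur → occurs.
Interlock chain lost [OR]: South chilled-water valve 2 stuck=occurs, Jacket pump 2 malfunctions=occurs → at least one input occurs → occurs.
Agitation branch 2 lost [AND]: Temperature loop inoperative=occurs, Interlock chain lost=occurs → all inputs occur → occurs.
Chemical batch overheats [AND]: Quench path unavailable=occurs, Cooling jacket fails=not, Agitation branch 2 lost=occurs → not all inputs occur → does not occur.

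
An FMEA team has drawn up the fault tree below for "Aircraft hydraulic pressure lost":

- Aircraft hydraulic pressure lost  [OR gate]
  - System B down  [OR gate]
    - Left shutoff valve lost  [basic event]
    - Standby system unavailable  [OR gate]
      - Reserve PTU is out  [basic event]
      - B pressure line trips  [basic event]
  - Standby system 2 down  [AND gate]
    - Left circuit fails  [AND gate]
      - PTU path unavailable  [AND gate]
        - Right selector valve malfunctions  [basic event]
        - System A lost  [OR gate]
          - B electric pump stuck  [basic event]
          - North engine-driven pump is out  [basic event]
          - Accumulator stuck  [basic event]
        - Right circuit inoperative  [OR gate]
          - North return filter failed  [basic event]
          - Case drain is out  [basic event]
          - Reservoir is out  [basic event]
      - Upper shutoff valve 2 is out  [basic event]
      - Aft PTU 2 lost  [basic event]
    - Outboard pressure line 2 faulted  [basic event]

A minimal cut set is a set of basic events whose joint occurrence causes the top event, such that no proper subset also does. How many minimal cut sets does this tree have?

Standby system unavailable [OR]: union of children's cut sets → 2 cut set(s).
System B down [OR]: union of children's cut sets → 3 cut set(s).
System A lost [OR]: union of children's cut sets → 3 cut set(s).
Right circuit inoperative [OR]: union of children's cut sets → 3 cut set(s).
PTU path unavailable [AND]: one cut set from each child combined → 1 × 3 × 3 = 9 cut set(s).
Left circuit fails [AND]: one cut set from each child combined → 9 × 1 × 1 = 9 cut set(s).
Standby system 2 down [AND]: one cut set from each child combined → 9 × 1 = 9 cut set(s).
Aircraft hydraulic pressure lost [OR]: union of children's cut sets → 12 cut set(s).

12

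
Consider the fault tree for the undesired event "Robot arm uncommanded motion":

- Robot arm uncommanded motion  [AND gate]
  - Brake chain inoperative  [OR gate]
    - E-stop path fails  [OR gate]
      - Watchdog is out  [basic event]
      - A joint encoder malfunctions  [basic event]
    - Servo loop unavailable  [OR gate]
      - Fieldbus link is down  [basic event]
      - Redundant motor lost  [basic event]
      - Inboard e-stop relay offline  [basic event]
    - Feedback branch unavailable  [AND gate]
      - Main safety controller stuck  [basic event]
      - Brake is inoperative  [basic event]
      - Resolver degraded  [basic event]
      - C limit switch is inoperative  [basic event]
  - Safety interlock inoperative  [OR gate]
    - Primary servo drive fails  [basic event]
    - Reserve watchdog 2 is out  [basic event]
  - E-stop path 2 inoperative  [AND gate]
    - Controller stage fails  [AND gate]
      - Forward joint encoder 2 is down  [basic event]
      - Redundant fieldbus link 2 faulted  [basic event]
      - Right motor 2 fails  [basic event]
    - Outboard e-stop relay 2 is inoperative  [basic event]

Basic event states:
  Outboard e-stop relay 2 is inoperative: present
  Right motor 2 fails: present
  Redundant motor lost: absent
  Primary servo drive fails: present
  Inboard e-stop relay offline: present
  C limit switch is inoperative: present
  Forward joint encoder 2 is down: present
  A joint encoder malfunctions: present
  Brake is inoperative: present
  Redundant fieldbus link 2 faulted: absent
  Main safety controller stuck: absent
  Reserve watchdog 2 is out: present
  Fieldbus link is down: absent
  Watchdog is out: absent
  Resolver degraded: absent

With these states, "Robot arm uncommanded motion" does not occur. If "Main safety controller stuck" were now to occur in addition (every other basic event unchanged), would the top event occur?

Counterfactual: set "Main safety controller stuck" to occurred.
E-stop path fails [OR]: Watchdog is out=not, A joint encoder malfunctions=occurs → at least one input occurs → occurs.
Servo loop unavailable [OR]: Fieldbus link is down=not, Redundant motor lost=not, Inboard e-stop relay offline=occurs → at least one input occurs → occurs.
Feedback branch unavailable [AND]: Main safety controller stuck=occurs, Brake is inoperative=occurs, Resolver degraded=not, C limit switch is inoperative=occurs → not all inputs occur → does not occur.
Brake chain inoperative [OR]: E-stop path fails=occurs, Servo loop unavailable=occurs, Feedback branch unavailable=not → at least one input occurs → occurs.
Safety interlock inoperative [OR]: Primary servo drive fails=occurs, Reserve watchdog 2 is out=occurs → at least one input occurs → occurs.
Controller stage fails [AND]: Forward joint encoder 2 is down=occurs, Redundant fieldbus link 2 faulted=not, Right motor 2 fails=occurs → not all inputs occur → does not occur.
E-stop path 2 inoperative [AND]: Controller stage fails=not, Outboard e-stop relay 2 is inoperative=occurs → not all inputs occur → does not occur.
Robot arm uncommanded motion [AND]: Brake chain inoperative=occurs, Safety interlock inoperative=occurs, E-stop path 2 inoperative=not → not all inputs occur → does not occur.

No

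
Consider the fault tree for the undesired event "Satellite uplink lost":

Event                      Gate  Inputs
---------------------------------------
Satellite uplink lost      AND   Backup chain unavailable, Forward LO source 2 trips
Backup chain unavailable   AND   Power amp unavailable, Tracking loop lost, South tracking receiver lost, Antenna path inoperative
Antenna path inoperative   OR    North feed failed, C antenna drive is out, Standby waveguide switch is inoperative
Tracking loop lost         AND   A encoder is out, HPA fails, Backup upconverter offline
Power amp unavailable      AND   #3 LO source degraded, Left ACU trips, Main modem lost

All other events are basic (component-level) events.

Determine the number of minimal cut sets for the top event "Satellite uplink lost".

3

Power amp unavailable [AND]: one cut set from each child combined → 1 × 1 × 1 = 1 cut set(s).
Tracking loop lost [AND]: one cut set from each child combined → 1 × 1 × 1 = 1 cut set(s).
Antenna path inoperative [OR]: union of children's cut sets → 3 cut set(s).
Backup chain unavailable [AND]: one cut set from each child combined → 1 × 1 × 1 × 3 = 3 cut set(s).
Satellite uplink lost [AND]: one cut set from each child combined → 3 × 1 = 3 cut set(s).
Minimal cut sets: {#3 LO source degraded, A encoder is out, Backup upconverter offline, Forward LO source 2 trips, HPA fails, Left ACU trips, Main modem lost, North feed failed, South tracking receiver lost}; {#3 LO source degraded, A encoder is out, Backup upconverter offline, C antenna drive is out, Forward LO source 2 trips, HPA fails, Left ACU trips, Main modem lost, South tracking receiver lost}; {#3 LO source degraded, A encoder is out, Backup upconverter offline, Forward LO source 2 trips, HPA fails, Left ACU trips, Main modem lost, South tracking receiver lost, Standby waveguide switch is inoperative}.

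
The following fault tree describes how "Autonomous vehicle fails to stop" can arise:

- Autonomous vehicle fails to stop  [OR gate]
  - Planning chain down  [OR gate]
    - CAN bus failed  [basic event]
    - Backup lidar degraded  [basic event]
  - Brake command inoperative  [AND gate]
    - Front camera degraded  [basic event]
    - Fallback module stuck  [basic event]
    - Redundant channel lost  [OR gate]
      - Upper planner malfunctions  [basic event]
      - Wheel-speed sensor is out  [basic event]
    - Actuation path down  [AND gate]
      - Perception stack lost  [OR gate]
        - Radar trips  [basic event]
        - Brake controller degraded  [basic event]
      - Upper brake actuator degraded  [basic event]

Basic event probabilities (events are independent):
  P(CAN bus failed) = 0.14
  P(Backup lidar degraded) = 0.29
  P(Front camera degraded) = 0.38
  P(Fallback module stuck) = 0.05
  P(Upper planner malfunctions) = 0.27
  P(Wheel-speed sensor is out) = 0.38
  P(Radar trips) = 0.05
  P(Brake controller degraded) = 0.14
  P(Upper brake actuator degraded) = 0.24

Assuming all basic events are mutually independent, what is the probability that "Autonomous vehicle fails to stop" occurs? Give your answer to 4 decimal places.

P(Planning chain down) [OR] = 1 − (1−0.14) × (1−0.29) = 0.389400
P(Redundant channel lost) [OR] = 1 − (1−0.27) × (1−0.38) = 0.547400
P(Perception stack lost) [OR] = 1 − (1−0.05) × (1−0.14) = 0.183000
P(Actuation path down) [AND] = 0.183000 × 0.24 = 0.043920
P(Brake command inoperative) [AND] = 0.38 × 0.05 × 0.547400 × 0.043920 = 0.000457
P(Autonomous vehicle fails to stop) [OR] = 1 − (1−0.389400) × (1−0.000457) = 0.389679
Rounded to 4 decimal places: P(Autonomous vehicle fails to stop) ≈ 0.3897.

0.3897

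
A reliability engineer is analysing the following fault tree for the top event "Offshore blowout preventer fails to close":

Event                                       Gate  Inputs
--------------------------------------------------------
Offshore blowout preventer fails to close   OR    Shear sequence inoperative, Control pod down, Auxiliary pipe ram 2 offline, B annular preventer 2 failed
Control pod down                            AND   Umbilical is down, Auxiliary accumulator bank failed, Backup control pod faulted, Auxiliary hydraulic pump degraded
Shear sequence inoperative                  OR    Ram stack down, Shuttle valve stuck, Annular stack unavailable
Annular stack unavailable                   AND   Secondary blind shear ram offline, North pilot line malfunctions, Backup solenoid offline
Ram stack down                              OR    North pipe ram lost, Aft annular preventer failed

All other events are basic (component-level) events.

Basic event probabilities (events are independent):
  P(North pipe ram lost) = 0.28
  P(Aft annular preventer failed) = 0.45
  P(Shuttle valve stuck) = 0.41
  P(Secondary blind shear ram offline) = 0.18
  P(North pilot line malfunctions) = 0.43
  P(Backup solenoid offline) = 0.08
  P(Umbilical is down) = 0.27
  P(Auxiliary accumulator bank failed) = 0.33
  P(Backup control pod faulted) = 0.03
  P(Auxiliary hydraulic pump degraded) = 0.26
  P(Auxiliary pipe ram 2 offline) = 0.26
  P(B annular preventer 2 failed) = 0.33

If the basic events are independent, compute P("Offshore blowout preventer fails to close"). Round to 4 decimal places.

P(Ram stack down) [OR] = 1 − (1−0.28) × (1−0.45) = 0.604000
P(Annular stack unavailable) [AND] = 0.18 × 0.43 × 0.08 = 0.006192
P(Shear sequence inoperative) [OR] = 1 − (1−0.604000) × (1−0.41) × (1−0.006192) = 0.767807
P(Control pod down) [AND] = 0.27 × 0.33 × 0.03 × 0.26 = 0.000695
P(Offshore blowout preventer fails to close) [OR] = 1 − (1−0.767807) × (1−0.000695) × (1−0.26) × (1−0.33) = 0.884959
Rounded to 4 decimal places: P(Offshore blowout preventer fails to close) ≈ 0.8850.

0.8850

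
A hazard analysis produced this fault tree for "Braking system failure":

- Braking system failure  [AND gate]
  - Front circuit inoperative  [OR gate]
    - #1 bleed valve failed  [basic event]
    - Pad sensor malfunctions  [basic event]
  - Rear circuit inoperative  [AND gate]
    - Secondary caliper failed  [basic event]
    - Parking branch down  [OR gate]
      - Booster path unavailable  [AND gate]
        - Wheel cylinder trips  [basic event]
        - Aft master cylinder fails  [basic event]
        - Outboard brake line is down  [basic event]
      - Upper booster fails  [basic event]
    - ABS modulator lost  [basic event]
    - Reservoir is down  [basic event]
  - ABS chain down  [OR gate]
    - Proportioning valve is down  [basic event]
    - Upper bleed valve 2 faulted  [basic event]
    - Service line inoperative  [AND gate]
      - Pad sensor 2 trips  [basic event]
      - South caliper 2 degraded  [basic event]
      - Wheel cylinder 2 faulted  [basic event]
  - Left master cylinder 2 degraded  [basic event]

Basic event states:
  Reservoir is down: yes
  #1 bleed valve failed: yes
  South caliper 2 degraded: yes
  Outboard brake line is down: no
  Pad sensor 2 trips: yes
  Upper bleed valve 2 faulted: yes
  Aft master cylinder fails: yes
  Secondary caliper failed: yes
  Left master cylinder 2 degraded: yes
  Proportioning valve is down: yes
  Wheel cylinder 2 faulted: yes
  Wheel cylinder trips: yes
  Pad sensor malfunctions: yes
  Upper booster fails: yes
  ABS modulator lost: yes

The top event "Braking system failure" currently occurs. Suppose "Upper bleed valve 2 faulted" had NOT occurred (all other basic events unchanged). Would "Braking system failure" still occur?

Counterfactual: set "Upper bleed valve 2 faulted" to not occurred.
Front circuit inoperative [OR]: #1 bleed valve failed=occurs, Pad sensor malfunctions=occurs → at least one input occurs → occurs.
Booster path unavailable [AND]: Wheel cylinder trips=occurs, Aft master cylinder fails=occurs, Outboard brake line is down=not → not all inputs occur → does not occur.
Parking branch down [OR]: Booster path unavailable=not, Upper booster fails=occurs → at least one input occurs → occurs.
Rear circuit inoperative [AND]: Secondary caliper failed=occurs, Parking branch down=occurs, ABS modulator lost=occurs, Reservoir is down=occurs → all inputs occur → occurs.
Service line inoperative [AND]: Pad sensor 2 trips=occurs, South caliper 2 degraded=occurs, Wheel cylinder 2 faulted=occurs → all inputs occur → occurs.
ABS chain down [OR]: Proportioning valve is down=occurs, Upper bleed valve 2 faulted=not, Service line inoperative=occurs → at least one input occurs → occurs.
Braking system failure [AND]: Front circuit inoperative=occurs, Rear circuit inoperative=occurs, ABS chain down=occurs, Left master cylinder 2 degraded=occurs → all inputs occur → occurs.

Yes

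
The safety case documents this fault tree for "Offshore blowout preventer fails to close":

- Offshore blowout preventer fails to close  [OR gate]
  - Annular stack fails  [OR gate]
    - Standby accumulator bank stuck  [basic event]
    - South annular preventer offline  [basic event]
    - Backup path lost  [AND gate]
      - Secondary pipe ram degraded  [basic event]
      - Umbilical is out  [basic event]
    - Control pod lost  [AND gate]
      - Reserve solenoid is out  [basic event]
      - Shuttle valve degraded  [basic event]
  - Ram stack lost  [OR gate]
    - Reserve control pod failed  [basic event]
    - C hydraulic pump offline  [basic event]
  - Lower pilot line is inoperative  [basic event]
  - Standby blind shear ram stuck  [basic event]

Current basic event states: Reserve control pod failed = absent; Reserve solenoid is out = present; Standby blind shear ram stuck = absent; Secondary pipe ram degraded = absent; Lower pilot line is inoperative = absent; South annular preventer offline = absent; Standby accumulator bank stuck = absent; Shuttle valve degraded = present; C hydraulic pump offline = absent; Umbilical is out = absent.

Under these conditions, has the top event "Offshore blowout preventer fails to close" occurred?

Backup path lost [AND]: Secondary pipe ram degraded=not, Umbilical is out=not → not all inputs occur → does not occur.
Control pod lost [AND]: Reserve solenoid is out=occurs, Shuttle valve degraded=occurs → all inputs occur → occurs.
Annular stack fails [OR]: Standby accumulator bank stuck=not, South annular preventer offline=not, Backup path lost=not, Control pod lost=occurs → at least one input occurs → occurs.
Ram stack lost [OR]: Reserve control pod failed=not, C hydraulic pump offline=not → no input occurs → does not occur.
Offshore blowout preventer fails to close [OR]: Annular stack fails=occurs, Ram stack lost=not, Lower pilot line is inoperative=not, Standby blind shear ram stuck=not → at least one input occurs → occurs.

Yes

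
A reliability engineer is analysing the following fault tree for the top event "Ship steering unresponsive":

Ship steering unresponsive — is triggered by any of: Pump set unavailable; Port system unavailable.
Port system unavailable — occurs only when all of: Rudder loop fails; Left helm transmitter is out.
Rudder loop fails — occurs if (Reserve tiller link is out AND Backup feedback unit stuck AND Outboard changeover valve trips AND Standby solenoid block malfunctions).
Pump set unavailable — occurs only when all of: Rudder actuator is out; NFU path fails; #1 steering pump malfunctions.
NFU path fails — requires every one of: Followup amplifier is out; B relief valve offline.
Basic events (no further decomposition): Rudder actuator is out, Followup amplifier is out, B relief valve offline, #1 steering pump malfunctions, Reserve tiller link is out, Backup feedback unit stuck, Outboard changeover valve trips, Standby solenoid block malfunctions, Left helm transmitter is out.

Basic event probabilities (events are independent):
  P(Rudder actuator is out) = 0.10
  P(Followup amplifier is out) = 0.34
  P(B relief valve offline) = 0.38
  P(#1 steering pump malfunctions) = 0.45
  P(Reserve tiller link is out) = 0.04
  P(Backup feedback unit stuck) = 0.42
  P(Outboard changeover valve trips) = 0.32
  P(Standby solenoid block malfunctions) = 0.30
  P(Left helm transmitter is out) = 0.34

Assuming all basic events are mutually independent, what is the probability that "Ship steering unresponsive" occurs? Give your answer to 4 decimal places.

P(NFU path fails) [AND] = 0.34 × 0.38 = 0.129200
P(Pump set unavailable) [AND] = 0.10 × 0.129200 × 0.45 = 0.005814
P(Rudder loop fails) [AND] = 0.04 × 0.42 × 0.32 × 0.30 = 0.001613
P(Port system unavailable) [AND] = 0.001613 × 0.34 = 0.000548
P(Ship steering unresponsive) [OR] = 1 − (1−0.005814) × (1−0.000548) = 0.006359
Rounded to 4 decimal places: P(Ship steering unresponsive) ≈ 0.0064.

0.0064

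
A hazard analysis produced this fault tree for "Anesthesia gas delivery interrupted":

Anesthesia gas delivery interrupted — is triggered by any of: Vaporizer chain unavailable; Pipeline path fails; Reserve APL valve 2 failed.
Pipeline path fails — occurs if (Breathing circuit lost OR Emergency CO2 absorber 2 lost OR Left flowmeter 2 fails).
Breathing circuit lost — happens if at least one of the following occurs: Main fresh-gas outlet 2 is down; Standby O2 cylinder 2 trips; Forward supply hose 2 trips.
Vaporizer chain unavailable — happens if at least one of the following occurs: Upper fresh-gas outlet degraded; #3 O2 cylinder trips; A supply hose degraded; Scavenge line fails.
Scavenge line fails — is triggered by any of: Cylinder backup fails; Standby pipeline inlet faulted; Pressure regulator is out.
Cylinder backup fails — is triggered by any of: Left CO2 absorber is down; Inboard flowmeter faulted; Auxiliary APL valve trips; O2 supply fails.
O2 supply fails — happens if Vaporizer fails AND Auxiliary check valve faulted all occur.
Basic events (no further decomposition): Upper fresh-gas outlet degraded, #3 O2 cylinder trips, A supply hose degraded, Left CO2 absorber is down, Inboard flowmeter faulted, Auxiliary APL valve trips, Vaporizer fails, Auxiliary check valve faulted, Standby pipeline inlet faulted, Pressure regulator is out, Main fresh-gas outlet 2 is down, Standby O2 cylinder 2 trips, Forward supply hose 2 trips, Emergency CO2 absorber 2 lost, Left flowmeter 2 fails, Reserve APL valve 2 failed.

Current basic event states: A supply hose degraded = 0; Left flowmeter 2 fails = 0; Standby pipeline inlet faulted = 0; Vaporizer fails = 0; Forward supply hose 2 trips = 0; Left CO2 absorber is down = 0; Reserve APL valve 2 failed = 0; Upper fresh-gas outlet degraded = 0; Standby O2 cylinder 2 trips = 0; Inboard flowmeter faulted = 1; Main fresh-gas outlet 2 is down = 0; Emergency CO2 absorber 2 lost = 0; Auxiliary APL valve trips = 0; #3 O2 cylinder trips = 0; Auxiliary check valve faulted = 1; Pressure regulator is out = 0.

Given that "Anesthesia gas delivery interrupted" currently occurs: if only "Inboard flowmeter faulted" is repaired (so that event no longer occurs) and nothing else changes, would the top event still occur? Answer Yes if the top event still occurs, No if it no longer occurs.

Counterfactual: set "Inboard flowmeter faulted" to not occurred.
O2 supply fails [AND]: Vaporizer fails=not, Auxiliary check valve faulted=occurs → not all inputs occur → does not occur.
Cylinder backup fails [OR]: Left CO2 absorber is down=not, Inboard flowmeter faulted=not, Auxiliary APL valve trips=not, O2 supply fails=not → no input occurs → does not occur.
Scavenge line fails [OR]: Cylinder backup fails=not, Standby pipeline inlet faulted=not, Pressure regulator is out=not → no input occurs → does not occur.
Vaporizer chain unavailable [OR]: Upper fresh-gas outlet degraded=not, #3 O2 cylinder trips=not, A supply hose degraded=not, Scavenge line fails=not → no input occurs → does not occur.
Breathing circuit lost [OR]: Main fresh-gas outlet 2 is down=not, Standby O2 cylinder 2 trips=not, Forward supply hose 2 trips=not → no input occurs → does not occur.
Pipeline path fails [OR]: Breathing circuit lost=not, Emergency CO2 absorber 2 lost=not, Left flowmeter 2 fails=not → no input occurs → does not occur.
Anesthesia gas delivery interrupted [OR]: Vaporizer chain unavailable=not, Pipeline path fails=not, Reserve APL valve 2 failed=not → no input occurs → does not occur.

No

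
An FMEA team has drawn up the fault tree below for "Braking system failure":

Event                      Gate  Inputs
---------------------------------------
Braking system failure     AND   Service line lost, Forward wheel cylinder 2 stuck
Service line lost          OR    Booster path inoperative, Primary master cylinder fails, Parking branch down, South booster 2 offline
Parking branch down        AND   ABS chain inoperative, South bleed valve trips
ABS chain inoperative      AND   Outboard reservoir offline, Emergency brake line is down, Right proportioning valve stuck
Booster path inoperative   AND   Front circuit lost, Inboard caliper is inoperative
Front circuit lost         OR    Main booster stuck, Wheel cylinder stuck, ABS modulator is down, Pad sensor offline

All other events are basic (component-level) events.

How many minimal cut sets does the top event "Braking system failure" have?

Front circuit lost [OR]: union of children's cut sets → 4 cut set(s).
Booster path inoperative [AND]: one cut set from each child combined → 4 × 1 = 4 cut set(s).
ABS chain inoperative [AND]: one cut set from each child combined → 1 × 1 × 1 = 1 cut set(s).
Parking branch down [AND]: one cut set from each child combined → 1 × 1 = 1 cut set(s).
Service line lost [OR]: union of children's cut sets → 7 cut set(s).
Braking system failure [AND]: one cut set from each child combined → 7 × 1 = 7 cut set(s).
Minimal cut sets: {Forward wheel cylinder 2 stuck, Inboard caliper is inoperative, Main booster stuck}; {Forward wheel cylinder 2 stuck, Inboard caliper is inoperative, Wheel cylinder stuck}; {ABS modulator is down, Forward wheel cylinder 2 stuck, Inboard caliper is inoperative}; {Forward wheel cylinder 2 stuck, Inboard caliper is inoperative, Pad sensor offline}; {Forward wheel cylinder 2 stuck, Primary master cylinder fails}; {Emergency brake line is down, Forward wheel cylinder 2 stuck, Outboard reservoir offline, Right proportioning valve stuck, South bleed valve trips}; {Forward wheel cylinder 2 stuck, South booster 2 offline}.

7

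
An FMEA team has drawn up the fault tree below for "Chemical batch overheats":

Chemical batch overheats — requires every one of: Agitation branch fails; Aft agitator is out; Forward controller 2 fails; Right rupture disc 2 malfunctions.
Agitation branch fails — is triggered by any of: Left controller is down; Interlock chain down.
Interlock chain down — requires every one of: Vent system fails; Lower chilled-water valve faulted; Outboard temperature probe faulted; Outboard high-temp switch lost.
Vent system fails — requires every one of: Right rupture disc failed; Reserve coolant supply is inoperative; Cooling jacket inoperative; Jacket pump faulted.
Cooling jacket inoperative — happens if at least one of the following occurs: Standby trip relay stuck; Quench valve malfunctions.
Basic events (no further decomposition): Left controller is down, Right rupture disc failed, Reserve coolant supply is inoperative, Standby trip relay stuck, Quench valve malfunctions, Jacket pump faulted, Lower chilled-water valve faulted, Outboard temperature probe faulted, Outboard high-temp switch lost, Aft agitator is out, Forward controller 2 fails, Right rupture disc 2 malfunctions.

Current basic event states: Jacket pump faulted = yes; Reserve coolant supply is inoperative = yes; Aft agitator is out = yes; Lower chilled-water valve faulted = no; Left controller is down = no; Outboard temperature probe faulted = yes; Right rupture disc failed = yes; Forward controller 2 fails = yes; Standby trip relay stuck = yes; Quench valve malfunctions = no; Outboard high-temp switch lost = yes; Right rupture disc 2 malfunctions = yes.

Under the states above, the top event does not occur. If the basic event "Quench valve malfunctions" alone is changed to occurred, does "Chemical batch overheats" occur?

Counterfactual: set "Quench valve malfunctions" to occurred.
Cooling jacket inoperative [OR]: Standby trip relay stuck=occurs, Quench valve malfunctions=occurs → at least one input occurs → occurs.
Vent system fails [AND]: Right rupture disc failed=occurs, Reserve coolant supply is inoperative=occurs, Cooling jacket inoperative=occurs, Jacket pump faulted=occurs → all inputs occur → occurs.
Interlock chain down [AND]: Vent system fails=occurs, Lower chilled-water valve faulted=not, Outboard temperature probe faulted=occurs, Outboard high-temp switch lost=occurs → not all inputs occur → does not occur.
Agitation branch fails [OR]: Left controller is down=not, Interlock chain down=not → no input occurs → does not occur.
Chemical batch overheats [AND]: Agitation branch fails=not, Aft agitator is out=occurs, Forward controller 2 fails=occurs, Right rupture disc 2 malfunctions=occurs → not all inputs occur → does not occur.

No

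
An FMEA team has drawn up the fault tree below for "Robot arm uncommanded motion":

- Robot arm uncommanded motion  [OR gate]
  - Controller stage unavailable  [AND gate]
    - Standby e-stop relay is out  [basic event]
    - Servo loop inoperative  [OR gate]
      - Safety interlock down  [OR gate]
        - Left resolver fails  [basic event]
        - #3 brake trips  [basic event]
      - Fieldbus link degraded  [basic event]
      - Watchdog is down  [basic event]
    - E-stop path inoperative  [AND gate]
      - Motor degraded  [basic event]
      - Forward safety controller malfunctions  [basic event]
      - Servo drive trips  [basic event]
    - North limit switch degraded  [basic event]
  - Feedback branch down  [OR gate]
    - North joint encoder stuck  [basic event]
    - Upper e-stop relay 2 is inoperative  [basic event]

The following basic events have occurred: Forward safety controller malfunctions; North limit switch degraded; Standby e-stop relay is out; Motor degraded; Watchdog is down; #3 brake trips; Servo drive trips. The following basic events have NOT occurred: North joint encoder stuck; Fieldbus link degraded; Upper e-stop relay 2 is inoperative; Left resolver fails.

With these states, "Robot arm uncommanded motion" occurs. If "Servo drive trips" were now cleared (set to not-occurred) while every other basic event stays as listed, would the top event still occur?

Counterfactual: set "Servo drive trips" to not occurred.
Safety interlock down [OR]: Left resolver fails=not, #3 brake trips=occurs → at least one input occurs → occurs.
Servo loop inoperative [OR]: Safety interlock down=occurs, Fieldbus link degraded=not, Watchdog is down=occurs → at least one input occurs → occurs.
E-stop path inoperative [AND]: Motor degraded=occurs, Forward safety controller malfunctions=occurs, Servo drive trips=not → not all inputs occur → does not occur.
Controller stage unavailable [AND]: Standby e-stop relay is out=occurs, Servo loop inoperative=occurs, E-stop path inoperative=not, North limit switch degraded=occurs → not all inputs occur → does not occur.
Feedback branch down [OR]: North joint encoder stuck=not, Upper e-stop relay 2 is inoperative=not → no input occurs → does not occur.
Robot arm uncommanded motion [OR]: Controller stage unavailable=not, Feedback branch down=not → no input occurs → does not occur.

No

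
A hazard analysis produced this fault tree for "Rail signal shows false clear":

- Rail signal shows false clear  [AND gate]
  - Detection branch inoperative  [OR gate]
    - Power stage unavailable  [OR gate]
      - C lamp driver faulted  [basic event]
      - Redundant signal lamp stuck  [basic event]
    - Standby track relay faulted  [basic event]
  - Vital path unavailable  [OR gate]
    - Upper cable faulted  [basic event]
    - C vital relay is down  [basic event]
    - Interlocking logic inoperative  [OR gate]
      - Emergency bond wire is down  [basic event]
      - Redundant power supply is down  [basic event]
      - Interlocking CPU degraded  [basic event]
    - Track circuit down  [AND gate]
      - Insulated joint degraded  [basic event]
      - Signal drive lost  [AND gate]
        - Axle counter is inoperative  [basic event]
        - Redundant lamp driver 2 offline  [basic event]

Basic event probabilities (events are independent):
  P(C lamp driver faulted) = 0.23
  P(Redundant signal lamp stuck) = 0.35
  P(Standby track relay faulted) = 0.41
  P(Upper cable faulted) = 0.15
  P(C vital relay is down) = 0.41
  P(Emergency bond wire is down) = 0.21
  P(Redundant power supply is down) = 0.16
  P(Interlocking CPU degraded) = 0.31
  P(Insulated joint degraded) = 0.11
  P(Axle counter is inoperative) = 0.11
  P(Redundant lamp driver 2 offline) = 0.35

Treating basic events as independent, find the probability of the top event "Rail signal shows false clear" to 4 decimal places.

P(Power stage unavailable) [OR] = 1 − (1−0.23) × (1−0.35) = 0.499500
P(Detection branch inoperative) [OR] = 1 − (1−0.499500) × (1−0.41) = 0.704705
P(Interlocking logic inoperative) [OR] = 1 − (1−0.21) × (1−0.16) × (1−0.31) = 0.542116
P(Signal drive lost) [AND] = 0.11 × 0.35 = 0.038500
P(Track circuit down) [AND] = 0.11 × 0.038500 = 0.004235
P(Vital path unavailable) [OR] = 1 − (1−0.15) × (1−0.41) × (1−0.542116) × (1−0.004235) = 0.771344
P(Rail signal shows false clear) [AND] = 0.704705 × 0.771344 = 0.543570
Rounded to 4 decimal places: P(Rail signal shows false clear) ≈ 0.5436.

0.5436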